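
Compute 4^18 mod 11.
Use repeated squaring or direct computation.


4^1 mod 11 = 4
4^2 mod 11 = 5
4^3 mod 11 = 9
4^4 mod 11 = 3
4^5 mod 11 = 1
4^6 mod 11 = 4
4^7 mod 11 = 5
4^8 mod 11 = 9
4^9 mod 11 = 3
4^10 mod 11 = 1
4^11 mod 11 = 4
4^12 mod 11 = 5
4^13 mod 11 = 9
4^14 mod 11 = 3
4^15 mod 11 = 1
4^16 mod 11 = 4
4^17 mod 11 = 5
4^18 mod 11 = 9


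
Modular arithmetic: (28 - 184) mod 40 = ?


28 - 184 = -156
-156 mod 40 = 4


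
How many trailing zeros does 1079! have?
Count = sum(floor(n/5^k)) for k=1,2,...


floor(1079/5) = 215
floor(1079/25) = 43
floor(1079/125) = 8
floor(1079/625) = 1
Total = 267

267 trailing zeros


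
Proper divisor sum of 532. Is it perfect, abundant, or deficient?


Proper divisors: 1, 2, 4, 7, 14, 19, 28, 38, 76, 133, 266
Sum = 1 + 2 + 4 + 7 + 14 + 19 + 28 + 38 + 76 + 133 + 266 = 588
588 > 532 → abundant

s(532) = 588 (abundant)


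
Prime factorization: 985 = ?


985 / 5 = 197
197 / 197 = 1
985 = 5 × 197


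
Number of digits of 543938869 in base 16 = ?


543938869 in base 16 = 206BD935
Number of digits = 8

8 digits (base 16)


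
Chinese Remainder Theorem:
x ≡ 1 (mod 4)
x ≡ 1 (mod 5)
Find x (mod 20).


M = 4*5 = 20
M1 = M/4 = 5, M2 = M/5 = 4
M1^(-1) mod 4 = 1, M2^(-1) mod 5 = 4
x = 1*5*1 + 1*4*4 = 21
21 mod 20 = 1
Check: 1 mod 4 = 1 ✓, 1 mod 5 = 1 ✓

x ≡ 1 (mod 20)


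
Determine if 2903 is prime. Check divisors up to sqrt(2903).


Check divisors up to sqrt(2903) = 53.8795
No divisors found.
2903 is prime.

Yes, 2903 is prime


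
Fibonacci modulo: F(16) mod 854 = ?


F(k) mod 854 for k=1..16:
1, 1, 2, 3, 5, 8, 13, 21, 34, 55, 89, 144, 233, 377, 610, 133
F(16) mod 854 = 133


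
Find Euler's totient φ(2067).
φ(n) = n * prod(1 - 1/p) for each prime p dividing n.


2067 = 3 × 13 × 53
Prime factors: 3, 13, 53
φ(2067) = 2067 × (1-1/3) × (1-1/13) × (1-1/53)
= 2067 × 2/3 × 12/13 × 52/53 = 1248

φ(2067) = 1248


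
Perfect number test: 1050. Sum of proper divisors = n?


Proper divisors of 1050: 1, 2, 3, 5, 6, 7, 10, 14, 15, 21, 25, 30, 35, 42, 50, 70, 75, 105, 150, 175, 210, 350, 525
Sum = 1 + 2 + 3 + 5 + 6 + 7 + 10 + 14 + 15 + 21 + 25 + 30 + 35 + 42 + 50 + 70 + 75 + 105 + 150 + 175 + 210 + 350 + 525 = 1926

No, 1050 is not perfect (1926 ≠ 1050)


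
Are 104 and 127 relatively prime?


Euclidean algorithm:
127 = 1 * 104 + 23
104 = 4 * 23 + 12
23 = 1 * 12 + 11
12 = 1 * 11 + 1
11 = 11 * 1 + 0
GCD(104, 127) = 1

Yes, coprime (GCD = 1)


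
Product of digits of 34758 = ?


3 × 4 × 7 × 5 × 8 = 3360


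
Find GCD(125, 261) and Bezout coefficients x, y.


Tabular extended Euclidean (each row: r = 125*s + 261*t):
r=125, s=1, t=0
r=261, s=0, t=1
q=0: r=125, s=1, t=0   [125*(1) + 261*(0) = 125]
q=2: r=11, s=-2, t=1   [125*(-2) + 261*(1) = 11]
q=11: r=4, s=23, t=-11   [125*(23) + 261*(-11) = 4]
q=2: r=3, s=-48, t=23   [125*(-48) + 261*(23) = 3]
q=1: r=1, s=71, t=-34   [125*(71) + 261*(-34) = 1]
q=3: r=0, s=-261, t=125   [125*(-261) + 261*(125) = 0]
GCD = 1; from the row with r=1: x=71, y=-34
Check: 125*(71) + 261*(-34) = 8875 - 8874 = 1

GCD = 1, x = 71, y = -34


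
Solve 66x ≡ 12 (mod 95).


GCD(66, 95) = 1, unique solution
a^(-1) mod 95 = 36
x = 36 * 12 mod 95 = 52

x ≡ 52 (mod 95)


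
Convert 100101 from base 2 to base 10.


100101 (base 2) = 37 (decimal)
37 (decimal) = 37 (base 10)


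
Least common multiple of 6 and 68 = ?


GCD(6, 68) = 2
LCM = 6*68/2 = 408/2 = 204

LCM = 204


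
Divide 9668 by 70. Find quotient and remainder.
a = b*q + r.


9668 = 70 * 138 + 8
Check: 9660 + 8 = 9668

q = 138, r = 8


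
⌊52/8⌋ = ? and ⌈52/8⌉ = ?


52/8 = 6.5000
floor = 6
ceil = 7

floor = 6, ceil = 7


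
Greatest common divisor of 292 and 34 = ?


292 = 8 * 34 + 20
34 = 1 * 20 + 14
20 = 1 * 14 + 6
14 = 2 * 6 + 2
6 = 3 * 2 + 0
GCD = 2


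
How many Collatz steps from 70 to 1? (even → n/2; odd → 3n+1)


70 → 35 → 106 → 53 → 160 → 80 → 40 → 20 → 10 → 5 → 16 → 8 → 4 → 2 → 1
Total steps = 14

14 steps


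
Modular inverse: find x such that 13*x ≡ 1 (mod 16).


Use the extended Euclidean algorithm on (16, 13); each row r = 16*s + 13*t:
r=16, s=1, t=0
r=13, s=0, t=1
q=1: r=3, s=1, t=-1   [16*(1) + 13*(-1) = 3]
q=4: r=1, s=-4, t=5   [16*(-4) + 13*(5) = 1]
q=3: r=0, s=13, t=-16   [16*(13) + 13*(-16) = 0]
GCD = 1 with t = 5, so 13*(5) ≡ 1 (mod 16)
Inverse = 5 mod 16 = 5
Check: 13 * 5 = 65 ≡ 1 (mod 16)

13^(-1) ≡ 5 (mod 16)


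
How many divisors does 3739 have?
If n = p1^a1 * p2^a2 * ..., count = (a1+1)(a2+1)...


3739 = 3739^1
d(3739) = (1+1) = 2

2 divisors


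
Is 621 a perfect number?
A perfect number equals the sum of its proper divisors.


Proper divisors of 621: 1, 3, 9, 23, 27, 69, 207
Sum = 1 + 3 + 9 + 23 + 27 + 69 + 207 = 339

No, 621 is not perfect (339 ≠ 621)


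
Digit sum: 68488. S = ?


6 + 8 + 4 + 8 + 8 = 34


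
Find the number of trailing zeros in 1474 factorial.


floor(1474/5) = 294
floor(1474/25) = 58
floor(1474/125) = 11
floor(1474/625) = 2
Total = 365

365 trailing zeros


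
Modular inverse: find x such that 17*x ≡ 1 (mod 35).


Use the extended Euclidean algorithm on (35, 17); each row r = 35*s + 17*t:
r=35, s=1, t=0
r=17, s=0, t=1
q=2: r=1, s=1, t=-2   [35*(1) + 17*(-2) = 1]
q=17: r=0, s=-17, t=35   [35*(-17) + 17*(35) = 0]
GCD = 1 with t = -2, so 17*(-2) ≡ 1 (mod 35)
Inverse = -2 mod 35 = 33
Check: 17 * 33 = 561 ≡ 1 (mod 35)

17^(-1) ≡ 33 (mod 35)


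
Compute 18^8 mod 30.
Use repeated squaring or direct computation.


18^1 mod 30 = 18
18^2 mod 30 = 24
18^3 mod 30 = 12
18^4 mod 30 = 6
18^5 mod 30 = 18
18^6 mod 30 = 24
18^7 mod 30 = 12
18^8 mod 30 = 6


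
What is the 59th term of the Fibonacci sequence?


Sequence: 1, 1, 2, 3, 5, 8, 13, 21, 34, 55, 89, 144, 233, 377, 610, 987, 1597, 2584, 4181, 6765, 10946, 17711, 28657, 46368, 75025, 121393, 196418, 317811, 514229, 832040, 1346269, 2178309, 3524578, 5702887, 9227465, 14930352, 24157817, 39088169, 63245986, 102334155, 165580141, 267914296, 433494437, 701408733, 1134903170, 1836311903, 2971215073, 4807526976, 7778742049, 12586269025, 20365011074, 32951280099, 53316291173, 86267571272, 139583862445, 225851433717, 365435296162, 591286729879, 956722026041
F(59) = 956722026041


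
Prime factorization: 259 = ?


259 / 7 = 37
37 / 37 = 1
259 = 7 × 37


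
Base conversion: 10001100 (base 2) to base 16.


10001100 (base 2) = 140 (decimal)
140 (decimal) = 8C (base 16)


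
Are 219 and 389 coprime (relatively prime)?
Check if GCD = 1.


Euclidean algorithm:
389 = 1 * 219 + 170
219 = 1 * 170 + 49
170 = 3 * 49 + 23
49 = 2 * 23 + 3
23 = 7 * 3 + 2
3 = 1 * 2 + 1
2 = 2 * 1 + 0
GCD(219, 389) = 1

Yes, coprime (GCD = 1)


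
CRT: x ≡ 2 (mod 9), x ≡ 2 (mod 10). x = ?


M = 9*10 = 90
M1 = M/9 = 10, M2 = M/10 = 9
M1^(-1) mod 9 = 1, M2^(-1) mod 10 = 9
x = 2*10*1 + 2*9*9 = 182
182 mod 90 = 2
Check: 2 mod 9 = 2 ✓, 2 mod 10 = 2 ✓

x ≡ 2 (mod 90)


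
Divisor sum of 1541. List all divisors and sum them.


Divisors of 1541: 1, 23, 67, 1541
Sum = 1 + 23 + 67 + 1541 = 1632

σ(1541) = 1632


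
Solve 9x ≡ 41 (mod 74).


GCD(9, 74) = 1, unique solution
a^(-1) mod 74 = 33
x = 33 * 41 mod 74 = 21

x ≡ 21 (mod 74)


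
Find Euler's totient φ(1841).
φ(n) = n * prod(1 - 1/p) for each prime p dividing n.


1841 = 7 × 263
Prime factors: 7, 263
φ(1841) = 1841 × (1-1/7) × (1-1/263)
= 1841 × 6/7 × 262/263 = 1572

φ(1841) = 1572


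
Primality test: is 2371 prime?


Check divisors up to sqrt(2371) = 48.6929
No divisors found.
2371 is prime.

Yes, 2371 is prime


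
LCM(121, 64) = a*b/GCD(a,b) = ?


GCD(121, 64) = 1
LCM = 121*64/1 = 7744/1 = 7744

LCM = 7744


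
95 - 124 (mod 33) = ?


95 - 124 = -29
-29 mod 33 = 4


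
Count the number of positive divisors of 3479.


3479 = 7^2 × 71^1
d(3479) = (2+1) × (1+1) = 6

6 divisors


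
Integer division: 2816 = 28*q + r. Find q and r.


2816 = 28 * 100 + 16
Check: 2800 + 16 = 2816

q = 100, r = 16


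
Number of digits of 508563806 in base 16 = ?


508563806 in base 16 = 1E50115E
Number of digits = 8

8 digits (base 16)


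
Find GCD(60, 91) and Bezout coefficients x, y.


Tabular extended Euclidean (each row: r = 60*s + 91*t):
r=60, s=1, t=0
r=91, s=0, t=1
q=0: r=60, s=1, t=0   [60*(1) + 91*(0) = 60]
q=1: r=31, s=-1, t=1   [60*(-1) + 91*(1) = 31]
q=1: r=29, s=2, t=-1   [60*(2) + 91*(-1) = 29]
q=1: r=2, s=-3, t=2   [60*(-3) + 91*(2) = 2]
q=14: r=1, s=44, t=-29   [60*(44) + 91*(-29) = 1]
q=2: r=0, s=-91, t=60   [60*(-91) + 91*(60) = 0]
GCD = 1; from the row with r=1: x=44, y=-29
Check: 60*(44) + 91*(-29) = 2640 - 2639 = 1

GCD = 1, x = 44, y = -29


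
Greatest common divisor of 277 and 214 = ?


277 = 1 * 214 + 63
214 = 3 * 63 + 25
63 = 2 * 25 + 13
25 = 1 * 13 + 12
13 = 1 * 12 + 1
12 = 12 * 1 + 0
GCD = 1


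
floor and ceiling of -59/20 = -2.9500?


-59/20 = -2.9500
floor = -3
ceil = -2

floor = -3, ceil = -2


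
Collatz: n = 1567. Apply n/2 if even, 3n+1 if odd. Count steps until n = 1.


1567 → 4702 → 2351 → 7054 → 3527 → 10582 → 5291 → 15874 → 7937 → 23812 → 11906 → 5953 → 17860 → 8930 → 4465 → 13396 → 6698 → 3349 → 10048 → 5024 → 2512 → 1256 → 628 → 314 → 157 → 472 → 236 → 118 → 59 → 178 → 89 → 268 → 134 → 67 → 202 → 101 → 304 → 152 → 76 → 38 → 19 → 58 → 29 → 88 → 44 → 22 → 11 → 34 → 17 → 52 → 26 → 13 → 40 → 20 → 10 → 5 → 16 → 8 → 4 → 2 → 1
Total steps = 60

60 steps


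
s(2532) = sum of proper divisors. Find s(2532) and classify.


Proper divisors: 1, 2, 3, 4, 6, 12, 211, 422, 633, 844, 1266
Sum = 1 + 2 + 3 + 4 + 6 + 12 + 211 + 422 + 633 + 844 + 1266 = 3404
3404 > 2532 → abundant

s(2532) = 3404 (abundant)


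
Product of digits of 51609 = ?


5 × 1 × 6 × 0 × 9 = 0


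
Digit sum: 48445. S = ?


4 + 8 + 4 + 4 + 5 = 25


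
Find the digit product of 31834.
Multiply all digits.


3 × 1 × 8 × 3 × 4 = 288


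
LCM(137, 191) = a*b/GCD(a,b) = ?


GCD(137, 191) = 1
LCM = 137*191/1 = 26167/1 = 26167

LCM = 26167


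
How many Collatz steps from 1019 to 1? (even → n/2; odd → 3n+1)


1019 → 3058 → 1529 → 4588 → 2294 → 1147 → 3442 → 1721 → 5164 → 2582 → 1291 → 3874 → 1937 → 5812 → 2906 → 1453 → 4360 → 2180 → 1090 → 545 → 1636 → 818 → 409 → 1228 → 614 → 307 → 922 → 461 → 1384 → 692 → 346 → 173 → 520 → 260 → 130 → 65 → 196 → 98 → 49 → 148 → 74 → 37 → 112 → 56 → 28 → 14 → 7 → 22 → 11 → 34 → 17 → 52 → 26 → 13 → 40 → 20 → 10 → 5 → 16 → 8 → 4 → 2 → 1
Total steps = 62

62 steps


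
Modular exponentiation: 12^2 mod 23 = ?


12^1 mod 23 = 12
12^2 mod 23 = 6


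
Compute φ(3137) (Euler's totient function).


3137 = 3137
Prime factors: 3137
φ(3137) = 3137 × (1-1/3137)
= 3137 × 3136/3137 = 3136

φ(3137) = 3136


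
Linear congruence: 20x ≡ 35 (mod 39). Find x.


GCD(20, 39) = 1, unique solution
a^(-1) mod 39 = 2
x = 2 * 35 mod 39 = 31

x ≡ 31 (mod 39)


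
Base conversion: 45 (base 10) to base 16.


45 (base 10) = 45 (decimal)
45 (decimal) = 2D (base 16)


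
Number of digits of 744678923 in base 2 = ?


744678923 in base 2 = 101100011000101110011000001011
Number of digits = 30

30 digits (base 2)


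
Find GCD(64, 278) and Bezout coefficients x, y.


Tabular extended Euclidean (each row: r = 64*s + 278*t):
r=64, s=1, t=0
r=278, s=0, t=1
q=0: r=64, s=1, t=0   [64*(1) + 278*(0) = 64]
q=4: r=22, s=-4, t=1   [64*(-4) + 278*(1) = 22]
q=2: r=20, s=9, t=-2   [64*(9) + 278*(-2) = 20]
q=1: r=2, s=-13, t=3   [64*(-13) + 278*(3) = 2]
q=10: r=0, s=139, t=-32   [64*(139) + 278*(-32) = 0]
GCD = 2; from the row with r=2: x=-13, y=3
Check: 64*(-13) + 278*(3) = -832 + 834 = 2

GCD = 2, x = -13, y = 3


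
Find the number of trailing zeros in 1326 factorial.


floor(1326/5) = 265
floor(1326/25) = 53
floor(1326/125) = 10
floor(1326/625) = 2
Total = 330

330 trailing zeros


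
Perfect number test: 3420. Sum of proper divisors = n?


Proper divisors of 3420: 1, 2, 3, 4, 5, 6, 9, 10, 12, 15, 18, 19, 20, 30, 36, 38, 45, 57, 60, 76, 90, 95, 114, 171, 180, 190, 228, 285, 342, 380, 570, 684, 855, 1140, 1710
Sum = 1 + 2 + 3 + 4 + 5 + 6 + 9 + 10 + 12 + 15 + 18 + 19 + 20 + 30 + 36 + 38 + 45 + 57 + 60 + 76 + 90 + 95 + 114 + 171 + 180 + 190 + 228 + 285 + 342 + 380 + 570 + 684 + 855 + 1140 + 1710 = 7500

No, 3420 is not perfect (7500 ≠ 3420)


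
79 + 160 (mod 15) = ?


79 + 160 = 239
239 mod 15 = 14


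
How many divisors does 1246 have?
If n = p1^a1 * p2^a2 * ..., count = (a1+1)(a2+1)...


1246 = 2^1 × 7^1 × 89^1
d(1246) = (1+1) × (1+1) × (1+1) = 8

8 divisors


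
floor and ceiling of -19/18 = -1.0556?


-19/18 = -1.0556
floor = -2
ceil = -1

floor = -2, ceil = -1


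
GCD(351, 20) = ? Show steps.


351 = 17 * 20 + 11
20 = 1 * 11 + 9
11 = 1 * 9 + 2
9 = 4 * 2 + 1
2 = 2 * 1 + 0
GCD = 1


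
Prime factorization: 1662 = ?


1662 / 2 = 831
831 / 3 = 277
277 / 277 = 1
1662 = 2 × 3 × 277


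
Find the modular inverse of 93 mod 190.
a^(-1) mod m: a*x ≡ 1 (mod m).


Use the extended Euclidean algorithm on (190, 93); each row r = 190*s + 93*t:
r=190, s=1, t=0
r=93, s=0, t=1
q=2: r=4, s=1, t=-2   [190*(1) + 93*(-2) = 4]
q=23: r=1, s=-23, t=47   [190*(-23) + 93*(47) = 1]
q=4: r=0, s=93, t=-190   [190*(93) + 93*(-190) = 0]
GCD = 1 with t = 47, so 93*(47) ≡ 1 (mod 190)
Inverse = 47 mod 190 = 47
Check: 93 * 47 = 4371 ≡ 1 (mod 190)

93^(-1) ≡ 47 (mod 190)


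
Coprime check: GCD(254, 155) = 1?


Euclidean algorithm:
254 = 1 * 155 + 99
155 = 1 * 99 + 56
99 = 1 * 56 + 43
56 = 1 * 43 + 13
43 = 3 * 13 + 4
13 = 3 * 4 + 1
4 = 4 * 1 + 0
GCD(254, 155) = 1

Yes, coprime (GCD = 1)


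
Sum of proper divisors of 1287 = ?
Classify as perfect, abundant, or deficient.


Proper divisors: 1, 3, 9, 11, 13, 33, 39, 99, 117, 143, 429
Sum = 1 + 3 + 9 + 11 + 13 + 33 + 39 + 99 + 117 + 143 + 429 = 897
897 < 1287 → deficient

s(1287) = 897 (deficient)


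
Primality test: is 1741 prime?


Check divisors up to sqrt(1741) = 41.7253
No divisors found.
1741 is prime.

Yes, 1741 is prime


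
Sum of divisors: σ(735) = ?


Divisors of 735: 1, 3, 5, 7, 15, 21, 35, 49, 105, 147, 245, 735
Sum = 1 + 3 + 5 + 7 + 15 + 21 + 35 + 49 + 105 + 147 + 245 + 735 = 1368

σ(735) = 1368


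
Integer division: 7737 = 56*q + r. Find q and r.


7737 = 56 * 138 + 9
Check: 7728 + 9 = 7737

q = 138, r = 9


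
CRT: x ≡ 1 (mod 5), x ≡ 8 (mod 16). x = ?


M = 5*16 = 80
M1 = M/5 = 16, M2 = M/16 = 5
M1^(-1) mod 5 = 1, M2^(-1) mod 16 = 13
x = 1*16*1 + 8*5*13 = 536
536 mod 80 = 56
Check: 56 mod 5 = 1 ✓, 56 mod 16 = 8 ✓

x ≡ 56 (mod 80)


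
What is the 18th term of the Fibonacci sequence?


Sequence: 1, 1, 2, 3, 5, 8, 13, 21, 34, 55, 89, 144, 233, 377, 610, 987, 1597, 2584
F(18) = 2584


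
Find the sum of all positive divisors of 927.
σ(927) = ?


Divisors of 927: 1, 3, 9, 103, 309, 927
Sum = 1 + 3 + 9 + 103 + 309 + 927 = 1352

σ(927) = 1352


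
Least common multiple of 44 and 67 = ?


GCD(44, 67) = 1
LCM = 44*67/1 = 2948/1 = 2948

LCM = 2948


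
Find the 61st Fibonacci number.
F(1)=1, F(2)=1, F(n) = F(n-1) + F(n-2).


Sequence: 1, 1, 2, 3, 5, 8, 13, 21, 34, 55, 89, 144, 233, 377, 610, 987, 1597, 2584, 4181, 6765, 10946, 17711, 28657, 46368, 75025, 121393, 196418, 317811, 514229, 832040, 1346269, 2178309, 3524578, 5702887, 9227465, 14930352, 24157817, 39088169, 63245986, 102334155, 165580141, 267914296, 433494437, 701408733, 1134903170, 1836311903, 2971215073, 4807526976, 7778742049, 12586269025, 20365011074, 32951280099, 53316291173, 86267571272, 139583862445, 225851433717, 365435296162, 591286729879, 956722026041, 1548008755920, 2504730781961
F(61) = 2504730781961


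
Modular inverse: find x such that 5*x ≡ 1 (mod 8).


Use the extended Euclidean algorithm on (8, 5); each row r = 8*s + 5*t:
r=8, s=1, t=0
r=5, s=0, t=1
q=1: r=3, s=1, t=-1   [8*(1) + 5*(-1) = 3]
q=1: r=2, s=-1, t=2   [8*(-1) + 5*(2) = 2]
q=1: r=1, s=2, t=-3   [8*(2) + 5*(-3) = 1]
q=2: r=0, s=-5, t=8   [8*(-5) + 5*(8) = 0]
GCD = 1 with t = -3, so 5*(-3) ≡ 1 (mod 8)
Inverse = -3 mod 8 = 5
Check: 5 * 5 = 25 ≡ 1 (mod 8)

5^(-1) ≡ 5 (mod 8)


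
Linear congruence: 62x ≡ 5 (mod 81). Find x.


GCD(62, 81) = 1, unique solution
a^(-1) mod 81 = 17
x = 17 * 5 mod 81 = 4

x ≡ 4 (mod 81)


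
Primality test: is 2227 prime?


2227 / 17 = 131 (exact division)
2227 is NOT prime.

No, 2227 is not prime


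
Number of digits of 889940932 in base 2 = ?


889940932 in base 2 = 110101000010110110101111000100
Number of digits = 30

30 digits (base 2)


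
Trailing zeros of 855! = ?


floor(855/5) = 171
floor(855/25) = 34
floor(855/125) = 6
floor(855/625) = 1
Total = 212

212 trailing zeros


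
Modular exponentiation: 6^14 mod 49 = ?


6^1 mod 49 = 6
6^2 mod 49 = 36
6^3 mod 49 = 20
6^4 mod 49 = 22
6^5 mod 49 = 34
6^6 mod 49 = 8
6^7 mod 49 = 48
6^8 mod 49 = 43
6^9 mod 49 = 13
6^10 mod 49 = 29
6^11 mod 49 = 27
6^12 mod 49 = 15
6^13 mod 49 = 41
6^14 mod 49 = 1


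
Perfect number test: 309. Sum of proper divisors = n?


Proper divisors of 309: 1, 3, 103
Sum = 1 + 3 + 103 = 107

No, 309 is not perfect (107 ≠ 309)


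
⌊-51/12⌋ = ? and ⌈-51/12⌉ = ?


-51/12 = -4.2500
floor = -5
ceil = -4

floor = -5, ceil = -4


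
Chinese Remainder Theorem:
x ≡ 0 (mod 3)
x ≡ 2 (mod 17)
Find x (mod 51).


M = 3*17 = 51
M1 = M/3 = 17, M2 = M/17 = 3
M1^(-1) mod 3 = 2, M2^(-1) mod 17 = 6
x = 0*17*2 + 2*3*6 = 36
36 mod 51 = 36
Check: 36 mod 3 = 0 ✓, 36 mod 17 = 2 ✓

x ≡ 36 (mod 51)


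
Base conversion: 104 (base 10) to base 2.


104 (base 10) = 104 (decimal)
104 (decimal) = 1101000 (base 2)


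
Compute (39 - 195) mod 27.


39 - 195 = -156
-156 mod 27 = 6


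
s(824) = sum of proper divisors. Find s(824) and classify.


Proper divisors: 1, 2, 4, 8, 103, 206, 412
Sum = 1 + 2 + 4 + 8 + 103 + 206 + 412 = 736
736 < 824 → deficient

s(824) = 736 (deficient)


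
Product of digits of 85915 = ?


8 × 5 × 9 × 1 × 5 = 1800


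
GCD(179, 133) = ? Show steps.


179 = 1 * 133 + 46
133 = 2 * 46 + 41
46 = 1 * 41 + 5
41 = 8 * 5 + 1
5 = 5 * 1 + 0
GCD = 1


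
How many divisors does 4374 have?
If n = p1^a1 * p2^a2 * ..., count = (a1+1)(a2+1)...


4374 = 2^1 × 3^7
d(4374) = (1+1) × (7+1) = 16

16 divisors


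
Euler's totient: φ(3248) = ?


3248 = 2^4 × 7 × 29
Prime factors: 2, 7, 29
φ(3248) = 3248 × (1-1/2) × (1-1/7) × (1-1/29)
= 3248 × 1/2 × 6/7 × 28/29 = 1344

φ(3248) = 1344


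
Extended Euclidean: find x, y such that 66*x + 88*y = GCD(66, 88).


Tabular extended Euclidean (each row: r = 66*s + 88*t):
r=66, s=1, t=0
r=88, s=0, t=1
q=0: r=66, s=1, t=0   [66*(1) + 88*(0) = 66]
q=1: r=22, s=-1, t=1   [66*(-1) + 88*(1) = 22]
q=3: r=0, s=4, t=-3   [66*(4) + 88*(-3) = 0]
GCD = 22; from the row with r=22: x=-1, y=1
Check: 66*(-1) + 88*(1) = -66 + 88 = 22

GCD = 22, x = -1, y = 1


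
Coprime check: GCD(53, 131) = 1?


Euclidean algorithm:
131 = 2 * 53 + 25
53 = 2 * 25 + 3
25 = 8 * 3 + 1
3 = 3 * 1 + 0
GCD(53, 131) = 1

Yes, coprime (GCD = 1)


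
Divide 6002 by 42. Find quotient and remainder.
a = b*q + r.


6002 = 42 * 142 + 38
Check: 5964 + 38 = 6002

q = 142, r = 38


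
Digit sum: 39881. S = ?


3 + 9 + 8 + 8 + 1 = 29


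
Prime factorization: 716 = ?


716 / 2 = 358
358 / 2 = 179
179 / 179 = 1
716 = 2^2 × 179


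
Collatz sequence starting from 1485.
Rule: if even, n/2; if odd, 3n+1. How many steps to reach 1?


1485 → 4456 → 2228 → 1114 → 557 → 1672 → 836 → 418 → 209 → 628 → 314 → 157 → 472 → 236 → 118 → 59 → 178 → 89 → 268 → 134 → 67 → 202 → 101 → 304 → 152 → 76 → 38 → 19 → 58 → 29 → 88 → 44 → 22 → 11 → 34 → 17 → 52 → 26 → 13 → 40 → 20 → 10 → 5 → 16 → 8 → 4 → 2 → 1
Total steps = 47

47 steps


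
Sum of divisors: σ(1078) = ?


Divisors of 1078: 1, 2, 7, 11, 14, 22, 49, 77, 98, 154, 539, 1078
Sum = 1 + 2 + 7 + 11 + 14 + 22 + 49 + 77 + 98 + 154 + 539 + 1078 = 2052

σ(1078) = 2052


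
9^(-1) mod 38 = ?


Use the extended Euclidean algorithm on (38, 9); each row r = 38*s + 9*t:
r=38, s=1, t=0
r=9, s=0, t=1
q=4: r=2, s=1, t=-4   [38*(1) + 9*(-4) = 2]
q=4: r=1, s=-4, t=17   [38*(-4) + 9*(17) = 1]
q=2: r=0, s=9, t=-38   [38*(9) + 9*(-38) = 0]
GCD = 1 with t = 17, so 9*(17) ≡ 1 (mod 38)
Inverse = 17 mod 38 = 17
Check: 9 * 17 = 153 ≡ 1 (mod 38)

9^(-1) ≡ 17 (mod 38)


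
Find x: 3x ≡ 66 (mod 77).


GCD(3, 77) = 1, unique solution
a^(-1) mod 77 = 26
x = 26 * 66 mod 77 = 22

x ≡ 22 (mod 77)


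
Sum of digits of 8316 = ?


8 + 3 + 1 + 6 = 18


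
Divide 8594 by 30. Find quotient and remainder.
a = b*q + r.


8594 = 30 * 286 + 14
Check: 8580 + 14 = 8594

q = 286, r = 14


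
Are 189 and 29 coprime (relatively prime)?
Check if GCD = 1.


Euclidean algorithm:
189 = 6 * 29 + 15
29 = 1 * 15 + 14
15 = 1 * 14 + 1
14 = 14 * 1 + 0
GCD(189, 29) = 1

Yes, coprime (GCD = 1)


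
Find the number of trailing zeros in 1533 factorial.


floor(1533/5) = 306
floor(1533/25) = 61
floor(1533/125) = 12
floor(1533/625) = 2
Total = 381

381 trailing zeros


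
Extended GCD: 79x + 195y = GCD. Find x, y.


Tabular extended Euclidean (each row: r = 79*s + 195*t):
r=79, s=1, t=0
r=195, s=0, t=1
q=0: r=79, s=1, t=0   [79*(1) + 195*(0) = 79]
q=2: r=37, s=-2, t=1   [79*(-2) + 195*(1) = 37]
q=2: r=5, s=5, t=-2   [79*(5) + 195*(-2) = 5]
q=7: r=2, s=-37, t=15   [79*(-37) + 195*(15) = 2]
q=2: r=1, s=79, t=-32   [79*(79) + 195*(-32) = 1]
q=2: r=0, s=-195, t=79   [79*(-195) + 195*(79) = 0]
GCD = 1; from the row with r=1: x=79, y=-32
Check: 79*(79) + 195*(-32) = 6241 - 6240 = 1

GCD = 1, x = 79, y = -32


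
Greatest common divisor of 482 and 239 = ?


482 = 2 * 239 + 4
239 = 59 * 4 + 3
4 = 1 * 3 + 1
3 = 3 * 1 + 0
GCD = 1


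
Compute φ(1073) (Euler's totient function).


1073 = 29 × 37
Prime factors: 29, 37
φ(1073) = 1073 × (1-1/29) × (1-1/37)
= 1073 × 28/29 × 36/37 = 1008

φ(1073) = 1008


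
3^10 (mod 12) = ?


3^1 mod 12 = 3
3^2 mod 12 = 9
3^3 mod 12 = 3
3^4 mod 12 = 9
3^5 mod 12 = 3
3^6 mod 12 = 9
3^7 mod 12 = 3
3^8 mod 12 = 9
3^9 mod 12 = 3
3^10 mod 12 = 9


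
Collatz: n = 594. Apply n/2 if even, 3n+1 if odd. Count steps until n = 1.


594 → 297 → 892 → 446 → 223 → 670 → 335 → 1006 → 503 → 1510 → 755 → 2266 → 1133 → 3400 → 1700 → 850 → 425 → 1276 → 638 → 319 → 958 → 479 → 1438 → 719 → 2158 → 1079 → 3238 → 1619 → 4858 → 2429 → 7288 → 3644 → 1822 → 911 → 2734 → 1367 → 4102 → 2051 → 6154 → 3077 → 9232 → 4616 → 2308 → 1154 → 577 → 1732 → 866 → 433 → 1300 → 650 → 325 → 976 → 488 → 244 → 122 → 61 → 184 → 92 → 46 → 23 → 70 → 35 → 106 → 53 → 160 → 80 → 40 → 20 → 10 → 5 → 16 → 8 → 4 → 2 → 1
Total steps = 74

74 steps


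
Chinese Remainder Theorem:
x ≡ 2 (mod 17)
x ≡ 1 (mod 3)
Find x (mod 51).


M = 17*3 = 51
M1 = M/17 = 3, M2 = M/3 = 17
M1^(-1) mod 17 = 6, M2^(-1) mod 3 = 2
x = 2*3*6 + 1*17*2 = 70
70 mod 51 = 19
Check: 19 mod 17 = 2 ✓, 19 mod 3 = 1 ✓

x ≡ 19 (mod 51)


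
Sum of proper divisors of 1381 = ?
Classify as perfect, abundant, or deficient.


Proper divisors: 1
Sum = 1 = 1
1 < 1381 → deficient

s(1381) = 1 (deficient)


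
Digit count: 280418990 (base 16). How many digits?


280418990 in base 16 = 10B6DAAE
Number of digits = 8

8 digits (base 16)


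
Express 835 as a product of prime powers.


835 / 5 = 167
167 / 167 = 1
835 = 5 × 167


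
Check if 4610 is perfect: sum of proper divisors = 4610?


Proper divisors of 4610: 1, 2, 5, 10, 461, 922, 2305
Sum = 1 + 2 + 5 + 10 + 461 + 922 + 2305 = 3706

No, 4610 is not perfect (3706 ≠ 4610)


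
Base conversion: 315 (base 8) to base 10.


315 (base 8) = 205 (decimal)
205 (decimal) = 205 (base 10)


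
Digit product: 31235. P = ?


3 × 1 × 2 × 3 × 5 = 90


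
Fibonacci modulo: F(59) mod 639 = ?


F(k) mod 639 for k=1..59:
1, 1, 2, 3, 5, 8, 13, 21, 34, 55, 89, 144, 233, 377, 610, 348, 319, 28, 347, 375, 83, 458, 541, 360, 262, 622, 245, 228, 473, 62, 535, 597, 493, 451, 305, 117, 422, 539, 322, 222, 544, 127, 32, 159, 191, 350, 541, 252, 154, 406, 560, 327, 248, 575, 184, 120, 304, 424, 89
F(59) mod 639 = 89


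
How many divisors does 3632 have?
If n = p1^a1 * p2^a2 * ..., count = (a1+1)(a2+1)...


3632 = 2^4 × 227^1
d(3632) = (4+1) × (1+1) = 10

10 divisors


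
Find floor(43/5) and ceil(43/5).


43/5 = 8.6000
floor = 8
ceil = 9

floor = 8, ceil = 9


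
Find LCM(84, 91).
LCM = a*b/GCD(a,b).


GCD(84, 91) = 7
LCM = 84*91/7 = 7644/7 = 1092

LCM = 1092


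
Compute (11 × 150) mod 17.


11 × 150 = 1650
1650 mod 17 = 1


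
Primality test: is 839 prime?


Check divisors up to sqrt(839) = 28.9655
No divisors found.
839 is prime.

Yes, 839 is prime


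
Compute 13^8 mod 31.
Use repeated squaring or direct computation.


13^1 mod 31 = 13
13^2 mod 31 = 14
13^3 mod 31 = 27
13^4 mod 31 = 10
13^5 mod 31 = 6
13^6 mod 31 = 16
13^7 mod 31 = 22
13^8 mod 31 = 7


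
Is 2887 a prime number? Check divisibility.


Check divisors up to sqrt(2887) = 53.7308
No divisors found.
2887 is prime.

Yes, 2887 is prime


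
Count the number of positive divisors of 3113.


3113 = 11^1 × 283^1
d(3113) = (1+1) × (1+1) = 4

4 divisors


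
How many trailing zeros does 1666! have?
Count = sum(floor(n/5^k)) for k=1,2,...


floor(1666/5) = 333
floor(1666/25) = 66
floor(1666/125) = 13
floor(1666/625) = 2
Total = 414

414 trailing zeros


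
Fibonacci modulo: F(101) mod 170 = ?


F(k) mod 170 for k=1..101:
1, 1, 2, 3, 5, 8, 13, 21, 34, 55, 89, 144, 63, 37, 100, 137, 67, 34, 101, 135, 66, 31, 97, 128, 55, 13, 68, 81, 149, 60, 39, 99, 138, 67, 35, 102, 137, 69, 36, 105, 141, 76, 47, 123, 0, 123, 123, 76, 29, 105, 134, 69, 33, 102, 135, 67, 32, 99, 131, 60, 21, 81, 102, 13, 115, 128, 73, 31, 104, 135, 69, 34, 103, 137, 70, 37, 107, 144, 81, 55, 136, 21, 157, 8, 165, 3, 168, 1, 169, 0, 169, 169, 168, 167, 165, 162, 157, 149, 136, 115, 81
F(101) mod 170 = 81


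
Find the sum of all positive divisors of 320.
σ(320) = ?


Divisors of 320: 1, 2, 4, 5, 8, 10, 16, 20, 32, 40, 64, 80, 160, 320
Sum = 1 + 2 + 4 + 5 + 8 + 10 + 16 + 20 + 32 + 40 + 64 + 80 + 160 + 320 = 762

σ(320) = 762


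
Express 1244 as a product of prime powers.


1244 / 2 = 622
622 / 2 = 311
311 / 311 = 1
1244 = 2^2 × 311


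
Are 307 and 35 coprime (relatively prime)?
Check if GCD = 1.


Euclidean algorithm:
307 = 8 * 35 + 27
35 = 1 * 27 + 8
27 = 3 * 8 + 3
8 = 2 * 3 + 2
3 = 1 * 2 + 1
2 = 2 * 1 + 0
GCD(307, 35) = 1

Yes, coprime (GCD = 1)


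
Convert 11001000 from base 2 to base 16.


11001000 (base 2) = 200 (decimal)
200 (decimal) = C8 (base 16)


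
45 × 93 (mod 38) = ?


45 × 93 = 4185
4185 mod 38 = 5


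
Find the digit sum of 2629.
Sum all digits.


2 + 6 + 2 + 9 = 19


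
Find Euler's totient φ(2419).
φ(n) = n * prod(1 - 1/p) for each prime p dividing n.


2419 = 41 × 59
Prime factors: 41, 59
φ(2419) = 2419 × (1-1/41) × (1-1/59)
= 2419 × 40/41 × 58/59 = 2320

φ(2419) = 2320


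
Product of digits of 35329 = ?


3 × 5 × 3 × 2 × 9 = 810


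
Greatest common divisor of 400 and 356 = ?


400 = 1 * 356 + 44
356 = 8 * 44 + 4
44 = 11 * 4 + 0
GCD = 4


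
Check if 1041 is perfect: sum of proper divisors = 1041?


Proper divisors of 1041: 1, 3, 347
Sum = 1 + 3 + 347 = 351

No, 1041 is not perfect (351 ≠ 1041)


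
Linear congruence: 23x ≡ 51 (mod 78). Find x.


GCD(23, 78) = 1, unique solution
a^(-1) mod 78 = 17
x = 17 * 51 mod 78 = 9

x ≡ 9 (mod 78)


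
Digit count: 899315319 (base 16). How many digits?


899315319 in base 16 = 359A7677
Number of digits = 8

8 digits (base 16)


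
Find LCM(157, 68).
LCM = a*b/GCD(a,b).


GCD(157, 68) = 1
LCM = 157*68/1 = 10676/1 = 10676

LCM = 10676


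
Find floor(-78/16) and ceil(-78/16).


-78/16 = -4.8750
floor = -5
ceil = -4

floor = -5, ceil = -4


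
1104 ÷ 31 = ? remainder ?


1104 = 31 * 35 + 19
Check: 1085 + 19 = 1104

q = 35, r = 19


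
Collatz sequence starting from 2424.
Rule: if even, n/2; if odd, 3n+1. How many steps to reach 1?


2424 → 1212 → 606 → 303 → 910 → 455 → 1366 → 683 → 2050 → 1025 → 3076 → 1538 → 769 → 2308 → 1154 → 577 → 1732 → 866 → 433 → 1300 → 650 → 325 → 976 → 488 → 244 → 122 → 61 → 184 → 92 → 46 → 23 → 70 → 35 → 106 → 53 → 160 → 80 → 40 → 20 → 10 → 5 → 16 → 8 → 4 → 2 → 1
Total steps = 45

45 steps


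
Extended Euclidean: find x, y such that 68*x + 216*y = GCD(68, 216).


Tabular extended Euclidean (each row: r = 68*s + 216*t):
r=68, s=1, t=0
r=216, s=0, t=1
q=0: r=68, s=1, t=0   [68*(1) + 216*(0) = 68]
q=3: r=12, s=-3, t=1   [68*(-3) + 216*(1) = 12]
q=5: r=8, s=16, t=-5   [68*(16) + 216*(-5) = 8]
q=1: r=4, s=-19, t=6   [68*(-19) + 216*(6) = 4]
q=2: r=0, s=54, t=-17   [68*(54) + 216*(-17) = 0]
GCD = 4; from the row with r=4: x=-19, y=6
Check: 68*(-19) + 216*(6) = -1292 + 1296 = 4

GCD = 4, x = -19, y = 6


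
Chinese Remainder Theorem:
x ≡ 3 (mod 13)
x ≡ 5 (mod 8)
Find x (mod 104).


M = 13*8 = 104
M1 = M/13 = 8, M2 = M/8 = 13
M1^(-1) mod 13 = 5, M2^(-1) mod 8 = 5
x = 3*8*5 + 5*13*5 = 445
445 mod 104 = 29
Check: 29 mod 13 = 3 ✓, 29 mod 8 = 5 ✓

x ≡ 29 (mod 104)


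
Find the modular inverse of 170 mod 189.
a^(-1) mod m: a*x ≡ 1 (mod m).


Use the extended Euclidean algorithm on (189, 170); each row r = 189*s + 170*t:
r=189, s=1, t=0
r=170, s=0, t=1
q=1: r=19, s=1, t=-1   [189*(1) + 170*(-1) = 19]
q=8: r=18, s=-8, t=9   [189*(-8) + 170*(9) = 18]
q=1: r=1, s=9, t=-10   [189*(9) + 170*(-10) = 1]
q=18: r=0, s=-170, t=189   [189*(-170) + 170*(189) = 0]
GCD = 1 with t = -10, so 170*(-10) ≡ 1 (mod 189)
Inverse = -10 mod 189 = 179
Check: 170 * 179 = 30430 ≡ 1 (mod 189)

170^(-1) ≡ 179 (mod 189)


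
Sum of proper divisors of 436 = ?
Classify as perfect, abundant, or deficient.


Proper divisors: 1, 2, 4, 109, 218
Sum = 1 + 2 + 4 + 109 + 218 = 334
334 < 436 → deficient

s(436) = 334 (deficient)


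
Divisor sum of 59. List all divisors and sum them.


Divisors of 59: 1, 59
Sum = 1 + 59 = 60

σ(59) = 60


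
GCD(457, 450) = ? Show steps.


457 = 1 * 450 + 7
450 = 64 * 7 + 2
7 = 3 * 2 + 1
2 = 2 * 1 + 0
GCD = 1


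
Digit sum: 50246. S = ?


5 + 0 + 2 + 4 + 6 = 17


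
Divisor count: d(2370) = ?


2370 = 2^1 × 3^1 × 5^1 × 79^1
d(2370) = (1+1) × (1+1) × (1+1) × (1+1) = 16

16 divisors


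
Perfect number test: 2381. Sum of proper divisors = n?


Proper divisors of 2381: 1
Sum = 1 = 1

No, 2381 is not perfect (1 ≠ 2381)


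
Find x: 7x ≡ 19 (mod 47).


GCD(7, 47) = 1, unique solution
a^(-1) mod 47 = 27
x = 27 * 19 mod 47 = 43

x ≡ 43 (mod 47)


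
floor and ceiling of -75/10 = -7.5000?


-75/10 = -7.5000
floor = -8
ceil = -7

floor = -8, ceil = -7


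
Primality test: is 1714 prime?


1714 / 2 = 857 (exact division)
1714 is NOT prime.

No, 1714 is not prime


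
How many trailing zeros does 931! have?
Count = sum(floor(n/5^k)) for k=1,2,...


floor(931/5) = 186
floor(931/25) = 37
floor(931/125) = 7
floor(931/625) = 1
Total = 231

231 trailing zeros


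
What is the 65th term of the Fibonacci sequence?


Sequence: 1, 1, 2, 3, 5, 8, 13, 21, 34, 55, 89, 144, 233, 377, 610, 987, 1597, 2584, 4181, 6765, 10946, 17711, 28657, 46368, 75025, 121393, 196418, 317811, 514229, 832040, 1346269, 2178309, 3524578, 5702887, 9227465, 14930352, 24157817, 39088169, 63245986, 102334155, 165580141, 267914296, 433494437, 701408733, 1134903170, 1836311903, 2971215073, 4807526976, 7778742049, 12586269025, 20365011074, 32951280099, 53316291173, 86267571272, 139583862445, 225851433717, 365435296162, 591286729879, 956722026041, 1548008755920, 2504730781961, 4052739537881, 6557470319842, 10610209857723, 17167680177565
F(65) = 17167680177565


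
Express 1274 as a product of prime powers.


1274 / 2 = 637
637 / 7 = 91
91 / 7 = 13
13 / 13 = 1
1274 = 2 × 7^2 × 13


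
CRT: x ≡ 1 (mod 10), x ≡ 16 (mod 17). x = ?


M = 10*17 = 170
M1 = M/10 = 17, M2 = M/17 = 10
M1^(-1) mod 10 = 3, M2^(-1) mod 17 = 12
x = 1*17*3 + 16*10*12 = 1971
1971 mod 170 = 101
Check: 101 mod 10 = 1 ✓, 101 mod 17 = 16 ✓

x ≡ 101 (mod 170)


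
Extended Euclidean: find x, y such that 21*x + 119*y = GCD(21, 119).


Tabular extended Euclidean (each row: r = 21*s + 119*t):
r=21, s=1, t=0
r=119, s=0, t=1
q=0: r=21, s=1, t=0   [21*(1) + 119*(0) = 21]
q=5: r=14, s=-5, t=1   [21*(-5) + 119*(1) = 14]
q=1: r=7, s=6, t=-1   [21*(6) + 119*(-1) = 7]
q=2: r=0, s=-17, t=3   [21*(-17) + 119*(3) = 0]
GCD = 7; from the row with r=7: x=6, y=-1
Check: 21*(6) + 119*(-1) = 126 - 119 = 7

GCD = 7, x = 6, y = -1


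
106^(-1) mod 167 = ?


Use the extended Euclidean algorithm on (167, 106); each row r = 167*s + 106*t:
r=167, s=1, t=0
r=106, s=0, t=1
q=1: r=61, s=1, t=-1   [167*(1) + 106*(-1) = 61]
q=1: r=45, s=-1, t=2   [167*(-1) + 106*(2) = 45]
q=1: r=16, s=2, t=-3   [167*(2) + 106*(-3) = 16]
q=2: r=13, s=-5, t=8   [167*(-5) + 106*(8) = 13]
q=1: r=3, s=7, t=-11   [167*(7) + 106*(-11) = 3]
q=4: r=1, s=-33, t=52   [167*(-33) + 106*(52) = 1]
q=3: r=0, s=106, t=-167   [167*(106) + 106*(-167) = 0]
GCD = 1 with t = 52, so 106*(52) ≡ 1 (mod 167)
Inverse = 52 mod 167 = 52
Check: 106 * 52 = 5512 ≡ 1 (mod 167)

106^(-1) ≡ 52 (mod 167)


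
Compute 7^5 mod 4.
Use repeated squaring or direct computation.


7^1 mod 4 = 3
7^2 mod 4 = 1
7^3 mod 4 = 3
7^4 mod 4 = 1
7^5 mod 4 = 3


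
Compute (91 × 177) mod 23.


91 × 177 = 16107
16107 mod 23 = 7


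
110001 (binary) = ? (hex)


110001 (base 2) = 49 (decimal)
49 (decimal) = 31 (base 16)


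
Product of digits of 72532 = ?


7 × 2 × 5 × 3 × 2 = 420


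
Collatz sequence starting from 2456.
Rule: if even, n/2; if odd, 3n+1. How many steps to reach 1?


2456 → 1228 → 614 → 307 → 922 → 461 → 1384 → 692 → 346 → 173 → 520 → 260 → 130 → 65 → 196 → 98 → 49 → 148 → 74 → 37 → 112 → 56 → 28 → 14 → 7 → 22 → 11 → 34 → 17 → 52 → 26 → 13 → 40 → 20 → 10 → 5 → 16 → 8 → 4 → 2 → 1
Total steps = 40

40 steps


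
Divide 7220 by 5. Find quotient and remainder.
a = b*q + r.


7220 = 5 * 1444 + 0
Check: 7220 + 0 = 7220

q = 1444, r = 0


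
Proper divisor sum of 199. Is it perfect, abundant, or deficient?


Proper divisors: 1
Sum = 1 = 1
1 < 199 → deficient

s(199) = 1 (deficient)


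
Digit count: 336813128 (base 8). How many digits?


336813128 in base 8 = 2404656110
Number of digits = 10

10 digits (base 8)


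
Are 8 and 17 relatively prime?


Euclidean algorithm:
17 = 2 * 8 + 1
8 = 8 * 1 + 0
GCD(8, 17) = 1

Yes, coprime (GCD = 1)


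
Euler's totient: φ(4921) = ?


4921 = 7 × 19 × 37
Prime factors: 7, 19, 37
φ(4921) = 4921 × (1-1/7) × (1-1/19) × (1-1/37)
= 4921 × 6/7 × 18/19 × 36/37 = 3888

φ(4921) = 3888


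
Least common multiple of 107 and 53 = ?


GCD(107, 53) = 1
LCM = 107*53/1 = 5671/1 = 5671

LCM = 5671


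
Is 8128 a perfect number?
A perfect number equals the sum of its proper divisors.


Proper divisors of 8128: 1, 2, 4, 8, 16, 32, 64, 127, 254, 508, 1016, 2032, 4064
Sum = 1 + 2 + 4 + 8 + 16 + 32 + 64 + 127 + 254 + 508 + 1016 + 2032 + 4064 = 8128

Yes, 8128 is perfect (8128 = 8128)


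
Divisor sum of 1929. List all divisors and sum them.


Divisors of 1929: 1, 3, 643, 1929
Sum = 1 + 3 + 643 + 1929 = 2576

σ(1929) = 2576


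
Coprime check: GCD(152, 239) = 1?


Euclidean algorithm:
239 = 1 * 152 + 87
152 = 1 * 87 + 65
87 = 1 * 65 + 22
65 = 2 * 22 + 21
22 = 1 * 21 + 1
21 = 21 * 1 + 0
GCD(152, 239) = 1

Yes, coprime (GCD = 1)


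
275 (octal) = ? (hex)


275 (base 8) = 189 (decimal)
189 (decimal) = BD (base 16)


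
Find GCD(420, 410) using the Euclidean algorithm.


420 = 1 * 410 + 10
410 = 41 * 10 + 0
GCD = 10


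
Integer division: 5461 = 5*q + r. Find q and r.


5461 = 5 * 1092 + 1
Check: 5460 + 1 = 5461

q = 1092, r = 1


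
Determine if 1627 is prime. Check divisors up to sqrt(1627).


Check divisors up to sqrt(1627) = 40.3361
No divisors found.
1627 is prime.

Yes, 1627 is prime


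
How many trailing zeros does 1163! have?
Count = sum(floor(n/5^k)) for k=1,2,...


floor(1163/5) = 232
floor(1163/25) = 46
floor(1163/125) = 9
floor(1163/625) = 1
Total = 288

288 trailing zeros


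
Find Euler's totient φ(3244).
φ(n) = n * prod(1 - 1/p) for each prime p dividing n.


3244 = 2^2 × 811
Prime factors: 2, 811
φ(3244) = 3244 × (1-1/2) × (1-1/811)
= 3244 × 1/2 × 810/811 = 1620

φ(3244) = 1620


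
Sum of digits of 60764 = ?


6 + 0 + 7 + 6 + 4 = 23


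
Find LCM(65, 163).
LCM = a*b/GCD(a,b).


GCD(65, 163) = 1
LCM = 65*163/1 = 10595/1 = 10595

LCM = 10595


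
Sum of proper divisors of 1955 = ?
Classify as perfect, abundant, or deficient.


Proper divisors: 1, 5, 17, 23, 85, 115, 391
Sum = 1 + 5 + 17 + 23 + 85 + 115 + 391 = 637
637 < 1955 → deficient

s(1955) = 637 (deficient)


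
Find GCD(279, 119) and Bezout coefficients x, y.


Tabular extended Euclidean (each row: r = 279*s + 119*t):
r=279, s=1, t=0
r=119, s=0, t=1
q=2: r=41, s=1, t=-2   [279*(1) + 119*(-2) = 41]
q=2: r=37, s=-2, t=5   [279*(-2) + 119*(5) = 37]
q=1: r=4, s=3, t=-7   [279*(3) + 119*(-7) = 4]
q=9: r=1, s=-29, t=68   [279*(-29) + 119*(68) = 1]
q=4: r=0, s=119, t=-279   [279*(119) + 119*(-279) = 0]
GCD = 1; from the row with r=1: x=-29, y=68
Check: 279*(-29) + 119*(68) = -8091 + 8092 = 1

GCD = 1, x = -29, y = 68


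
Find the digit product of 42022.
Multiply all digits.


4 × 2 × 0 × 2 × 2 = 0


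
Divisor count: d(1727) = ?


1727 = 11^1 × 157^1
d(1727) = (1+1) × (1+1) = 4

4 divisors


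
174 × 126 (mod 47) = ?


174 × 126 = 21924
21924 mod 47 = 22


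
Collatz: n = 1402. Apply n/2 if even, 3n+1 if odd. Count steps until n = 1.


1402 → 701 → 2104 → 1052 → 526 → 263 → 790 → 395 → 1186 → 593 → 1780 → 890 → 445 → 1336 → 668 → 334 → 167 → 502 → 251 → 754 → 377 → 1132 → 566 → 283 → 850 → 425 → 1276 → 638 → 319 → 958 → 479 → 1438 → 719 → 2158 → 1079 → 3238 → 1619 → 4858 → 2429 → 7288 → 3644 → 1822 → 911 → 2734 → 1367 → 4102 → 2051 → 6154 → 3077 → 9232 → 4616 → 2308 → 1154 → 577 → 1732 → 866 → 433 → 1300 → 650 → 325 → 976 → 488 → 244 → 122 → 61 → 184 → 92 → 46 → 23 → 70 → 35 → 106 → 53 → 160 → 80 → 40 → 20 → 10 → 5 → 16 → 8 → 4 → 2 → 1
Total steps = 83

83 steps


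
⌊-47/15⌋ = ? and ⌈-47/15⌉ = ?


-47/15 = -3.1333
floor = -4
ceil = -3

floor = -4, ceil = -3


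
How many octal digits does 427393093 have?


427393093 in base 8 = 3136300105
Number of digits = 10

10 digits (base 8)


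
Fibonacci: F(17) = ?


Sequence: 1, 1, 2, 3, 5, 8, 13, 21, 34, 55, 89, 144, 233, 377, 610, 987, 1597
F(17) = 1597


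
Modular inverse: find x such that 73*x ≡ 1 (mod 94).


Use the extended Euclidean algorithm on (94, 73); each row r = 94*s + 73*t:
r=94, s=1, t=0
r=73, s=0, t=1
q=1: r=21, s=1, t=-1   [94*(1) + 73*(-1) = 21]
q=3: r=10, s=-3, t=4   [94*(-3) + 73*(4) = 10]
q=2: r=1, s=7, t=-9   [94*(7) + 73*(-9) = 1]
q=10: r=0, s=-73, t=94   [94*(-73) + 73*(94) = 0]
GCD = 1 with t = -9, so 73*(-9) ≡ 1 (mod 94)
Inverse = -9 mod 94 = 85
Check: 73 * 85 = 6205 ≡ 1 (mod 94)

73^(-1) ≡ 85 (mod 94)
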